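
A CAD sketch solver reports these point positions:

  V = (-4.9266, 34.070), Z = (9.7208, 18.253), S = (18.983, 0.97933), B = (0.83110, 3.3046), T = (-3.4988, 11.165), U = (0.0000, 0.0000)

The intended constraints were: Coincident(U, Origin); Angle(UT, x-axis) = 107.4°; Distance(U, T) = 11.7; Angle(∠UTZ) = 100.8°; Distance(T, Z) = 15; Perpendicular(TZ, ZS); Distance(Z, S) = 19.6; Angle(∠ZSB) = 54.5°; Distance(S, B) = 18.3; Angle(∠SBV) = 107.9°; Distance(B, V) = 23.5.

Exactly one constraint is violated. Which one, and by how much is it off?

Distance(B, V) = 23.5 — off by 7.80.

U = (0.00, 0.00) ✓; UT at 107.4° ✓; |UT| = 11.70 ✓; ∠UTZ = 100.8° ✓; |TZ| = 15.00 ✓; ∠(TZ, ZS) = 90.00° ✓; |ZS| = 19.60 ✓; ∠ZSB = 54.50° ✓; |SB| = 18.30 ✓; ∠SBV = 107.9° ✓; |BV| = 31.30 ✗.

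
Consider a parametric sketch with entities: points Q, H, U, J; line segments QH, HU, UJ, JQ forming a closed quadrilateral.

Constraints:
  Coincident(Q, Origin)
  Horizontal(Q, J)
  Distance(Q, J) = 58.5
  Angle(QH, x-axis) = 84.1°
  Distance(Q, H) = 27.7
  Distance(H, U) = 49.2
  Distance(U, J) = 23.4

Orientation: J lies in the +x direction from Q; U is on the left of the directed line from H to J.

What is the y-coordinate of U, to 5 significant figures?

22.414

Q is at the origin; QJ is horizontal with |QJ| = 58.5 and J in +x, so J = (58.5, 0). QH runs at 84.1° with |QH| = 27.7, so H = (2.8474, 27.553). U is determined by |HU| = 49.2 and |UJ| = 23.4 together: it lies at the intersection of circle(H, 49.2) and circle(J, 23.4). With |HJ| = 62.100, the foot of the radical line on HJ is 46.131 from H and the perpendicular offset is √(49.2² − 46.131²) = 17.104. Taking the left-of-HJ solution: U = (51.778, 22.414).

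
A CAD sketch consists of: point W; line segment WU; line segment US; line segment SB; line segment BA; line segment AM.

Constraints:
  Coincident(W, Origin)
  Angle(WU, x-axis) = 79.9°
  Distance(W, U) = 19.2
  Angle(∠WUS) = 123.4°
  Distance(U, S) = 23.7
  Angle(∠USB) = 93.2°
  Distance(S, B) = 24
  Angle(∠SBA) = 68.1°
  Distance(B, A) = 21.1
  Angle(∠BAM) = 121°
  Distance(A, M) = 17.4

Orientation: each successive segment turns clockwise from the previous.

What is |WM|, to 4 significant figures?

19.82

W is at the origin; WU runs at 79.9° with length 19.2, so U = (3.367, 18.90). ∠WUS = 123.4° gives US at 23.30° from the x-axis; with |US| = 23.7, S = (25.13, 28.28). ∠USB = 93.2° gives SB at -63.50° from the x-axis; with |SB| = 24.0, B = (35.84, 6.798). ∠SBA = 68.1° gives BA at -175.4° from the x-axis; with |BA| = 21.1, A = (14.81, 5.106). ∠BAM = 121.0° gives AM at 125.6° from the x-axis; with |AM| = 17.4, M = (4.682, 19.25). Then |WM| = |M − W| = 19.82.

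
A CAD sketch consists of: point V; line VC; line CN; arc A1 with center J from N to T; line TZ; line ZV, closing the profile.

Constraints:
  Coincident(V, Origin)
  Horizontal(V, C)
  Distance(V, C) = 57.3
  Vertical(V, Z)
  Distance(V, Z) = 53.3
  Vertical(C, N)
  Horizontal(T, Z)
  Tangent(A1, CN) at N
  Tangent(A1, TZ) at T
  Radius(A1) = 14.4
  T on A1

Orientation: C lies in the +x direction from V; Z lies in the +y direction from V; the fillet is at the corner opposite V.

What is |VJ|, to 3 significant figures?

57.9

V is at the origin; V and C share the same y with |VC| = 57.3 and C on the +x side, so C = (57.3, 0.00). VZ is vertical with |VZ| = 53.3 and Z on the +y side, so Z = (0.00, 53.3). The virtual corner opposite V is at (57.3, 53.3). Since A1 is tangent to CN there, JN ⟂ CN and the tangent condition forces JT to be normal to TZ, with radius 14.4, so the center J sits 14.4 in from both sides at J = (42.9, 38.9). Then |VJ| = |J − V| = 57.9.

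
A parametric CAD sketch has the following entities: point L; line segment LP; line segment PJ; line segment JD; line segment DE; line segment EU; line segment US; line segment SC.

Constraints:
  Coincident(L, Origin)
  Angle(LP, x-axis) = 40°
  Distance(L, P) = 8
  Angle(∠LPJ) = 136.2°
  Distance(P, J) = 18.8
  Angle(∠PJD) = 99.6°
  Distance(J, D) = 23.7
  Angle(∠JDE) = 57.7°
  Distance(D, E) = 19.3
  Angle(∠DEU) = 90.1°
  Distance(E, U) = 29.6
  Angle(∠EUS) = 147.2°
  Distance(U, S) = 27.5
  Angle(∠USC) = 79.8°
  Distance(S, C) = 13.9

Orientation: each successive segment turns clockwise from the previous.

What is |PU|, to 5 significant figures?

19.913

L is at the origin; LP runs at 40.0° with length 8.0, so P = (6.1284, 5.1423). ∠LPJ = 136.2° gives PJ at -3.8000° from the x-axis; with |PJ| = 18.8, J = (24.887, 3.8964). ∠PJD = 99.6° gives JD at -84.200° from the x-axis; with |JD| = 23.7, D = (27.282, -19.682). ∠JDE = 57.7° gives DE at 153.50° from the x-axis; with |DE| = 19.3, E = (10.010, -11.071). ∠DEU = 90.1° gives EU at 63.600° from the x-axis; with |EU| = 29.6, U = (23.171, 15.442). Then |PU| = |U − P| = 19.913.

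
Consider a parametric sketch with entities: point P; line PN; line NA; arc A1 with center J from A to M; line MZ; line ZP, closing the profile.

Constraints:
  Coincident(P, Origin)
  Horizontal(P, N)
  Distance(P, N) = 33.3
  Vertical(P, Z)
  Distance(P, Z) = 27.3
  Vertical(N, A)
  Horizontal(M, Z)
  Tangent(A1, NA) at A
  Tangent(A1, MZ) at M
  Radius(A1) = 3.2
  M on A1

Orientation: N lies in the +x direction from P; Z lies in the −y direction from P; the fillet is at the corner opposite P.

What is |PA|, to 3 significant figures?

41.1

P is at the origin; P and N share the same y with |PN| = 33.3 and N on the +x side, so N = (33.3, 0.00). P and Z share the same x with |PZ| = 27.3 and Z on the −y side, so Z = (0.00, -27.3). The virtual corner opposite P is at (33.3, -27.3). A1 meets NA tangentially, so JA is at right angles to NA and since A1 is tangent to MZ there, JM ⟂ MZ, with radius 3.2, so the center J sits 3.2 in from both sides at J = (30.1, -24.1). That places the tangent points at A = (33.3, -24.1) on NA and M = (30.1, -27.3) on MZ. Then |PA| = |A − P| = 41.1.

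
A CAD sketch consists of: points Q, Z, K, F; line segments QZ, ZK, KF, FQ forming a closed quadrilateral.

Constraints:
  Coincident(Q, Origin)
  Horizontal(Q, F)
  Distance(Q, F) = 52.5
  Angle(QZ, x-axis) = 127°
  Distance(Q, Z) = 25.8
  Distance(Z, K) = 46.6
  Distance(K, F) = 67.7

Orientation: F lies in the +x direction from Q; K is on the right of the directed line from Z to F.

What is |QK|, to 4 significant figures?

27.61

Q is at the origin; QF is horizontal with |QF| = 52.5 and F in +x, so F = (52.5, 0). QZ runs at 127.0° with |QZ| = 25.8, so Z = (-15.53, 20.60). K is determined by |ZK| = 46.6 and |KF| = 67.7 together: it lies at the intersection of circle(Z, 46.6) and circle(F, 67.7). With |ZF| = 71.08, the foot of the radical line on ZF is 18.57 from Z and the perpendicular offset is √(46.6² − 18.57²) = 42.74. Taking the right-of-ZF solution: K = (-10.14, -25.68).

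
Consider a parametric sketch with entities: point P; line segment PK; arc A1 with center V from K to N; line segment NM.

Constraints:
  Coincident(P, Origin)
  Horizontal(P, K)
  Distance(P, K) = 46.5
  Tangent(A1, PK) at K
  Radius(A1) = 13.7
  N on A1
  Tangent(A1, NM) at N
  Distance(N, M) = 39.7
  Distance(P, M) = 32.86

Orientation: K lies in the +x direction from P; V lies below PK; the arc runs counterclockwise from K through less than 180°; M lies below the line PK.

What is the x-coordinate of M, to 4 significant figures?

8.567

P is at the origin; P and K share the same y with |PK| = 46.5 and K on the +x side, so K = (46.50, 0.000). A1 meets PK tangentially, so VK is at right angles to PK, so V = K + (0, -13.7) = (46.50, -13.70). Since VN ⟂ NM (tangency), |VM| = √(13.7² + 39.7²) = 42.00 regardless of where N sits on A1. So M lies on both circle(P, 32.86) and circle(V, 42.00); the below-PK intersection is M = (8.567, -31.72). N is the foot of the tangent from M: N = (36.91, -3.921).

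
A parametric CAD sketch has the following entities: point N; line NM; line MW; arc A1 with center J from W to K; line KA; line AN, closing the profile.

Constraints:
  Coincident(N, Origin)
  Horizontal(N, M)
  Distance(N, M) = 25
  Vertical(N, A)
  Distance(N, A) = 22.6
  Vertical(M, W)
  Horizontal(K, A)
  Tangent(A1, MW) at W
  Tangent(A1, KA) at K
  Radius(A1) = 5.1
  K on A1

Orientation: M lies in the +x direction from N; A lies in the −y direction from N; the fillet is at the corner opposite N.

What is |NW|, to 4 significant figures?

30.52

N is at the origin; NM is horizontal with |NM| = 25.0 and M on the +x side, so M = (25.00, 0.000). N and A share the same x with |NA| = 22.6 and A on the −y side, so A = (0.000, -22.60). The virtual corner opposite N is at (25.00, -22.60). Tangency of A1 to MW means the radius JW is perpendicular to MW and since A1 is tangent to KA there, JK ⟂ KA, with radius 5.1, so the center J sits 5.1 in from both sides at J = (19.90, -17.50). That places the tangent points at W = (25.00, -17.50) on MW and K = (19.90, -22.60) on KA. Then |NW| = |W − N| = 30.52.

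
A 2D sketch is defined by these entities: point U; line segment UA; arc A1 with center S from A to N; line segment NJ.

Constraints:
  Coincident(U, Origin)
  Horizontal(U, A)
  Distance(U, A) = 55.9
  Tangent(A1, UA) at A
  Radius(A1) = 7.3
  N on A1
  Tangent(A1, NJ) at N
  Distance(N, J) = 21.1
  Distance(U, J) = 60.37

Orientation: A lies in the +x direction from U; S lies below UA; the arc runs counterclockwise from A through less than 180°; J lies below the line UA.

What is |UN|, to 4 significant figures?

49.50

Checks: |SN| = 7.300 ✓; ∠(SN, NJ) = 90.00° ✓; |NJ| = 21.10 ✓; |UJ| = 60.37 ✓.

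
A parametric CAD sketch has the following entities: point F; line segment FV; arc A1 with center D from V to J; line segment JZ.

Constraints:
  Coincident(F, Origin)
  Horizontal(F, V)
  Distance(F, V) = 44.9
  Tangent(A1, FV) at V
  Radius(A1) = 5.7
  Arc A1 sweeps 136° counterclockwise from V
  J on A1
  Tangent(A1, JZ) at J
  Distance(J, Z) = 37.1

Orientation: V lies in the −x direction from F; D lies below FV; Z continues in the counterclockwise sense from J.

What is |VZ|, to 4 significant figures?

42.21

On A1, V sits at bearing 90° from D; a 136° counterclockwise sweep puts J at bearing 226°, so J = D + 5.7·(cos 226°, sin 226°) = (-48.86, -9.800). A1 meets JZ tangentially, so DJ is at right angles to JZ, so JZ runs along (−sin 226°, cos 226°); with |JZ| = 37.1, Z = (-22.17, -35.57). Then |VZ| = |Z − V| = 42.21.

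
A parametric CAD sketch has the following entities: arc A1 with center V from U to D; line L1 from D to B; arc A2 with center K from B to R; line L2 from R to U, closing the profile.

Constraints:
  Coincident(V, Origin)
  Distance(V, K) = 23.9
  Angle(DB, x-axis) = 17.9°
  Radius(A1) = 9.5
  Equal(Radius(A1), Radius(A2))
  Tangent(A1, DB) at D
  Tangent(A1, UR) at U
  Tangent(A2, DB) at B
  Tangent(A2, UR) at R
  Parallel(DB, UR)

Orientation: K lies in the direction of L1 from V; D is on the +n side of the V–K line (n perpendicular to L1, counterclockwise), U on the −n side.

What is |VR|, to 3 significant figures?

25.7

The slot axis is L1's direction at 17.9°, so u = (cos 17.9°, sin 17.9°) = (0.952, 0.307) and n = (−sin 17.9°, cos 17.9°) = (-0.307, 0.952). V is at the origin and K lies 23.9 along u from V, so K = 23.9·u = (22.7, 7.35). Tangency of A1 to both parallel lines with radius 9.5 puts D and U at V ± 9.5·n: D = (-2.92, 9.04), U = (2.92, -9.04). Equal radii place B and R the same way about K: B = K + 9.5·n = (19.8, 16.4), R = K − 9.5·n = (25.7, -1.69). Then |VR| = |R − V| = 25.7.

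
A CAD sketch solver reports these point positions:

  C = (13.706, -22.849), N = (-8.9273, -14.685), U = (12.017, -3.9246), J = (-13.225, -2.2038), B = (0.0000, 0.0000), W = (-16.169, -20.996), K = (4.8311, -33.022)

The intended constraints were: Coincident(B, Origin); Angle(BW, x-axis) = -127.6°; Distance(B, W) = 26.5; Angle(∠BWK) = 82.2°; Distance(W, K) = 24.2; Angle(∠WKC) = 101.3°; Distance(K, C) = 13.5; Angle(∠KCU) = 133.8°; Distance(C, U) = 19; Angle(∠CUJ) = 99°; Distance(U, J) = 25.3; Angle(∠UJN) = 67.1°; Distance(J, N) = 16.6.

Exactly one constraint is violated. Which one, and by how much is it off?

Distance(J, N) = 16.6 — off by 3.40.

B = (0.00, 0.00) ✓; BW at -127.6° ✓; |BW| = 26.50 ✓; ∠BWK = 82.20° ✓; |WK| = 24.20 ✓; ∠WKC = 101.3° ✓; |KC| = 13.50 ✓; ∠KCU = 133.8° ✓; |CU| = 19.00 ✓; ∠CUJ = 99.00° ✓; |UJ| = 25.30 ✓; ∠UJN = 67.10° ✓; |JN| = 13.20 ✗.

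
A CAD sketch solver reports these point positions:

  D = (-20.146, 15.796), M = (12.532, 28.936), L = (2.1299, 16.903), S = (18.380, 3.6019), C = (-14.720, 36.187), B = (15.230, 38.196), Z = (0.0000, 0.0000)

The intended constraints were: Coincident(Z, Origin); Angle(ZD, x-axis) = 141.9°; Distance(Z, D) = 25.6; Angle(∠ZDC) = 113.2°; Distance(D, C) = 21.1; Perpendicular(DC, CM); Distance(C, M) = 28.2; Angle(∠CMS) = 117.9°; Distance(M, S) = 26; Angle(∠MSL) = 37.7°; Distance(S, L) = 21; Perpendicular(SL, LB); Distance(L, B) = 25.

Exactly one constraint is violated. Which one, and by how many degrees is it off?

Perpendicular(SL, LB) — off by 7.70°.

Z = (0.00, 0.00) ✓; ZD at 141.9° ✓; |ZD| = 25.60 ✓; ∠ZDC = 113.2° ✓; |DC| = 21.10 ✓; ∠(DC, CM) = 90.00° ✓; |CM| = 28.20 ✓; ∠CMS = 117.9° ✓; |MS| = 26.00 ✓; ∠MSL = 37.70° ✓; |SL| = 21.00 ✓; ∠(SL, LB) = 82.30° ✗; |LB| = 25.00 ✓.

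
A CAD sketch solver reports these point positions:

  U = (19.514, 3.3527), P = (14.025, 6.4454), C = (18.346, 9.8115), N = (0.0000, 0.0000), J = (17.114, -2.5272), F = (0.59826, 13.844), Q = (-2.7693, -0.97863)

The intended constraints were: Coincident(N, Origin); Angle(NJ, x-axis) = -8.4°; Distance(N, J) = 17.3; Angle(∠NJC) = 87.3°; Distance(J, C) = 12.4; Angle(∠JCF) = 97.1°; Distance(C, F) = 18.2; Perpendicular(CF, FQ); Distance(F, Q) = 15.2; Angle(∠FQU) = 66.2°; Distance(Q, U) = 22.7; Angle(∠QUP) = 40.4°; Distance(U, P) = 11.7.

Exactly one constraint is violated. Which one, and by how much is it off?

Distance(U, P) = 11.7 — off by 5.40.

N = (0.00, 0.00) ✓; NJ at -8.400° ✓; |NJ| = 17.30 ✓; ∠NJC = 87.30° ✓; |JC| = 12.40 ✓; ∠JCF = 97.10° ✓; |CF| = 18.20 ✓; ∠(CF, FQ) = 90.00° ✓; |FQ| = 15.20 ✓; ∠FQU = 66.20° ✓; |QU| = 22.70 ✓; ∠QUP = 40.40° ✓; |UP| = 6.300 ✗.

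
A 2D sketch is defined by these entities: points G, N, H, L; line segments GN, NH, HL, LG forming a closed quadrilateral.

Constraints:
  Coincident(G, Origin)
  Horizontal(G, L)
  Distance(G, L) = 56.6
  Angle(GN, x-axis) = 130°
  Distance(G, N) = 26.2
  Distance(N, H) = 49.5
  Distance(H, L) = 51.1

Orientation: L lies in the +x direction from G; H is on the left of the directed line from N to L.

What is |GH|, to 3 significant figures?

50.2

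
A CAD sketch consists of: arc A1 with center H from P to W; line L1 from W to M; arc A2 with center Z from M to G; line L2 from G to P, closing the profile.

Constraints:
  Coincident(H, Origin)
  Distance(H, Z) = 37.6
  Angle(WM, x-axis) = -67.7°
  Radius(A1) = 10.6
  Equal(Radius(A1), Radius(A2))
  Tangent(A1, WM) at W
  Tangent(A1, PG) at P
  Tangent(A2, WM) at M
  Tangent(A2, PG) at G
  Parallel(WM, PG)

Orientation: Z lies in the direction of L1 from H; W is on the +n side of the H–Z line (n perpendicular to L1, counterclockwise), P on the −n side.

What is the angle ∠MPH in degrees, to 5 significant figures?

60.584°

The slot axis is L1's direction at -67.7°, so u = (cos -67.7°, sin -67.7°) = (0.37946, -0.92521) and n = (−sin -67.7°, cos -67.7°) = (0.92521, 0.37946). H is at the origin and Z lies 37.6 along u from H, so Z = 37.6·u = (14.268, -34.788). Tangency of A1 to both parallel lines with radius 10.6 puts W and P at H ± 10.6·n: W = (9.8072, 4.0222), P = (-9.8072, -4.0222). Equal radii place M and G the same way about Z: M = Z + 10.6·n = (24.075, -30.766), G = Z − 10.6·n = (4.4603, -38.810). Then cos ∠MPH = PM·PH / (|PM||PH|), giving 60.584°.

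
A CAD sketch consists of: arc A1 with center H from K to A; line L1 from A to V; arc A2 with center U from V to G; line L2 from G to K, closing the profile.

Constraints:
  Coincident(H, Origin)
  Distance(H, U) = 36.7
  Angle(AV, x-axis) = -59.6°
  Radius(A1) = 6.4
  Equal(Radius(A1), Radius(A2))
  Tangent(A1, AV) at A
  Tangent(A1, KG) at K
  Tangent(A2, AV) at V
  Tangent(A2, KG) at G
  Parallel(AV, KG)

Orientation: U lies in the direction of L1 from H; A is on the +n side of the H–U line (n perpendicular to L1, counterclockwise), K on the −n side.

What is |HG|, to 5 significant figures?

37.254

The slot axis is L1's direction at -59.6°, so u = (cos -59.6°, sin -59.6°) = (0.50603, -0.86251) and n = (−sin -59.6°, cos -59.6°) = (0.86251, 0.50603). H is at the origin and U lies 36.7 along u from H, so U = 36.7·u = (18.571, -31.654). Tangency of A1 to both parallel lines with radius 6.4 puts A and K at H ± 6.4·n: A = (5.5201, 3.2386), K = (-5.5201, -3.2386). Equal radii place V and G the same way about U: V = U + 6.4·n = (24.092, -28.416), G = U − 6.4·n = (13.051, -34.893). Then |HG| = |G − H| = 37.254.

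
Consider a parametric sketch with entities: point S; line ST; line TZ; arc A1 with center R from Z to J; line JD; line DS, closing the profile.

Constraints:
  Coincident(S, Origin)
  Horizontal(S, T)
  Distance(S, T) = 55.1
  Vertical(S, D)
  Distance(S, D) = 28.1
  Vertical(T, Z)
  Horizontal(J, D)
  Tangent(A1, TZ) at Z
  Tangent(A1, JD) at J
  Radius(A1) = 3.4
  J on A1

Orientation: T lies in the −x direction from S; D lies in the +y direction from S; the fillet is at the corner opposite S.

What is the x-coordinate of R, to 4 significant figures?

-51.70

S is at the origin; S and T share the same y with |ST| = 55.1 and T on the −x side, so T = (-55.10, 0.000). SD is vertical with |SD| = 28.1 and D on the +y side, so D = (0.000, 28.10). The virtual corner opposite S is at (-55.10, 28.10). A1 meets TZ tangentially, so RZ is at right angles to TZ and A1 meets JD tangentially, so RJ is at right angles to JD, with radius 3.4, so the center R sits 3.4 in from both sides at R = (-51.70, 24.70). So R.x = -51.70.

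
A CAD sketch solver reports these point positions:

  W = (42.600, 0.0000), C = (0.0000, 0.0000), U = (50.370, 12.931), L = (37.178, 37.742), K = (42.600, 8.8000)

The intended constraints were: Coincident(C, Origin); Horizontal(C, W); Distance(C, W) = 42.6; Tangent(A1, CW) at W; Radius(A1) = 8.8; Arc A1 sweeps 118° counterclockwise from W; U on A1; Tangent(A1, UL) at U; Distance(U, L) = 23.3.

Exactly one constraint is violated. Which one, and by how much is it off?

Distance(U, L) = 23.3 — off by 4.80.

C = (0.00, 0.00) ✓; C.y = 0.00, W.y = 0.00 ✓; |CW| = 42.60 ✓; ∠(KW, WC) = 90.00° ✓; |KW| = 8.800 ✓; bearing(K→U) − bearing(K→W) = 118.0° ✓; |KU| = 8.800 ✓; ∠(KU, UL) = 90.00° ✓; |UL| = 28.10 ✗.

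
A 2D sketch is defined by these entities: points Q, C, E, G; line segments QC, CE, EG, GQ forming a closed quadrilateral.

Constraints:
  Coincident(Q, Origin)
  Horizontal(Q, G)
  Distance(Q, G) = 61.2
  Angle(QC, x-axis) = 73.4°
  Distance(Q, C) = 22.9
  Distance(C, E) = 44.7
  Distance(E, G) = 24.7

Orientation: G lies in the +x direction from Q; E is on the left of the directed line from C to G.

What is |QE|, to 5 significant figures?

56.001

Checks: |CE| = 44.70 ✓; |EG| = 24.70 ✓.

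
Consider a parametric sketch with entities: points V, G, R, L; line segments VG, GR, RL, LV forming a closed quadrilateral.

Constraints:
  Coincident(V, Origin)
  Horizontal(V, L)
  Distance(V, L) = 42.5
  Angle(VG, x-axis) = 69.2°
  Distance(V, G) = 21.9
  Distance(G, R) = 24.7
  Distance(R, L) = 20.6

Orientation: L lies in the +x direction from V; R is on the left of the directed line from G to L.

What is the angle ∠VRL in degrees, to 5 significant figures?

90.544°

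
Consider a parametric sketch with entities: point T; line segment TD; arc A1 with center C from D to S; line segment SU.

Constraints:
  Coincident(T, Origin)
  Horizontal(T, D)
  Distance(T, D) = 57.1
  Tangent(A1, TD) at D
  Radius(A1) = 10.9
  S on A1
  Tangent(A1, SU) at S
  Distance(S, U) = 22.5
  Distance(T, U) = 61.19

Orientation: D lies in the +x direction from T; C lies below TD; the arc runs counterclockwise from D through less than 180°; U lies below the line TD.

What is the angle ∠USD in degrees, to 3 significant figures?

130°

T is at the origin; T and D share the same y with |TD| = 57.1 and D on the +x side, so D = (57.1, 0.00). Since A1 is tangent to TD there, CD ⟂ TD, so C = D + (0, -10.9) = (57.1, -10.9). Since CS ⟂ SU (tangency), |CU| = √(10.9² + 22.5²) = 25.0 regardless of where S sits on A1. So U lies on both circle(T, 61.19) and circle(C, 25.0); the below-TD intersection is U = (50.2, -34.9). S is the foot of the tangent from U: S = (46.4, -12.8).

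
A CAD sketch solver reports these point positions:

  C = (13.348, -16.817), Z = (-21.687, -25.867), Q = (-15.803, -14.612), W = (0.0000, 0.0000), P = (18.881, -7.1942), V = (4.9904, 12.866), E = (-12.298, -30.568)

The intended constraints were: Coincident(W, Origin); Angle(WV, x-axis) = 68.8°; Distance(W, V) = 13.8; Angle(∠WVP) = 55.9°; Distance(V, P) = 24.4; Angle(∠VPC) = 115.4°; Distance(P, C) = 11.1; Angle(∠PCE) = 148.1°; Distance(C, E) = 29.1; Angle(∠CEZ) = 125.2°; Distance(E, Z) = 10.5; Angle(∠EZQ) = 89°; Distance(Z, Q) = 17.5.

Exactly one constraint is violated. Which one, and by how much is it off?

Distance(Z, Q) = 17.5 — off by 4.80.

W = (0.00, 0.00) ✓; WV at 68.80° ✓; |WV| = 13.80 ✓; ∠WVP = 55.90° ✓; |VP| = 24.40 ✓; ∠VPC = 115.4° ✓; |PC| = 11.10 ✓; ∠PCE = 148.1° ✓; |CE| = 29.10 ✓; ∠CEZ = 125.2° ✓; |EZ| = 10.50 ✓; ∠EZQ = 89.00° ✓; |ZQ| = 12.70 ✗.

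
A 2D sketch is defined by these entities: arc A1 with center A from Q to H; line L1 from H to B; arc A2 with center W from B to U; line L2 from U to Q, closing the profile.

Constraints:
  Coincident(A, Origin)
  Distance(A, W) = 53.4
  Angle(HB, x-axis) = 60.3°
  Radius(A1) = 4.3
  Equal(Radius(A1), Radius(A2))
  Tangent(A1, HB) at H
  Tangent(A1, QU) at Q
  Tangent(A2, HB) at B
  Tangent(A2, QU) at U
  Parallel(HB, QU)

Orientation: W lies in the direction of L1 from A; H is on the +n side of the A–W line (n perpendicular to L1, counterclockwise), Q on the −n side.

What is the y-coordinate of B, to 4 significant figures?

48.52

The slot axis is L1's direction at 60.3°, so u = (cos 60.3°, sin 60.3°) = (0.4955, 0.8686) and n = (−sin 60.3°, cos 60.3°) = (-0.8686, 0.4955). A is at the origin and W lies 53.4 along u from A, so W = 53.4·u = (26.46, 46.38). Tangency of A1 to both parallel lines with radius 4.3 puts H and Q at A ± 4.3·n: H = (-3.735, 2.130), Q = (3.735, -2.130). Equal radii place B and U the same way about W: B = W + 4.3·n = (22.72, 48.52), U = W − 4.3·n = (30.19, 44.25). So B.y = 48.52.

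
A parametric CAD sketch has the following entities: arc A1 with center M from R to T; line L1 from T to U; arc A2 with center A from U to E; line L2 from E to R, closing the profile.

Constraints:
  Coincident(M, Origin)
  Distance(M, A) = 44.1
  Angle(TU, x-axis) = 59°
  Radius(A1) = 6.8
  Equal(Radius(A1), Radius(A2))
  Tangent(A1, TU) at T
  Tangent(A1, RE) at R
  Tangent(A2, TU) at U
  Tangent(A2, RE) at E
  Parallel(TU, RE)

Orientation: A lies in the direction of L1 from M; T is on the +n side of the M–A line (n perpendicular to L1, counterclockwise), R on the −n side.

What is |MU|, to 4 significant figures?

44.62

Tangency of A1 to both parallel lines with radius 6.8 puts T and R at M ± 6.8·n: T = (-5.829, 3.502), R = (5.829, -3.502). Equal radii place U and E the same way about A: U = A + 6.8·n = (16.88, 41.30), E = A − 6.8·n = (28.54, 34.30). Then |MU| = |U − M| = 44.62.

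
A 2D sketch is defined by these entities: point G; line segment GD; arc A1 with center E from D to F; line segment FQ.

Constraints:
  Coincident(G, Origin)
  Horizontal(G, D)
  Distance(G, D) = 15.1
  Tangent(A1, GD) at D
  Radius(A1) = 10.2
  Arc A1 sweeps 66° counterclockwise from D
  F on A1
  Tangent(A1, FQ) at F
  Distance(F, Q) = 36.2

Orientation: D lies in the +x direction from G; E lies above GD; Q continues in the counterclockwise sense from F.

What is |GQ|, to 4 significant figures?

55.34

On A1, D sits at bearing -90° from E; a 66° counterclockwise sweep puts F at bearing -24°, so F = E + 10.2·(cos -24°, sin -24°) = (24.42, 6.051). A1 meets FQ tangentially, so EF is at right angles to FQ, so FQ runs along (−sin -24°, cos -24°); with |FQ| = 36.2, Q = (39.14, 39.12). Then |GQ| = |Q − G| = 55.34.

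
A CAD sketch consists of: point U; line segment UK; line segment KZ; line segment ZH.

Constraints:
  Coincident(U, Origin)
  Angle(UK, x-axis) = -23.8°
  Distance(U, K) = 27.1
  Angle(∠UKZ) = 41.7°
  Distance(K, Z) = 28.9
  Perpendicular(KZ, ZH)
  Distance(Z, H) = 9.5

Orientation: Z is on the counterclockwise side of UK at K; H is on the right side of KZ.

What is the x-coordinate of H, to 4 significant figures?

21.46

U is at the origin; UK runs at -23.8° with length 27.1, so K = 27.1·(cos -23.8°, sin -23.8°) = (24.80, -10.94). ∠UKZ = 41.7°, so KZ runs at -23.8° + (180° − 41.7°) = 114.5° from the x-axis; with |KZ| = 28.9, Z = K + 28.9·(cos 114.5°, sin 114.5°) = (12.81, 15.36). KZ ⟂ ZH; with |ZH| = 9.5 on the right of KZ, H = Z + 9.5·(0.9100, 0.4147) = (21.46, 19.30). So H.x = 21.46.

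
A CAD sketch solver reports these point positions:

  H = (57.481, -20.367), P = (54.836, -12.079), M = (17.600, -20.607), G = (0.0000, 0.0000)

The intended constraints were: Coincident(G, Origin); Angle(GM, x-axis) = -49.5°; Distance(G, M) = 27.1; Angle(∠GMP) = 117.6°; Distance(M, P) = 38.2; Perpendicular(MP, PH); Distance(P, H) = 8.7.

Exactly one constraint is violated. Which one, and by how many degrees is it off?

Perpendicular(MP, PH) — off by 4.80°.

G = (0.00, 0.00) ✓; GM at -49.50° ✓; |GM| = 27.10 ✓; ∠GMP = 117.6° ✓; |MP| = 38.20 ✓; ∠(MP, PH) = 85.20° ✗; |PH| = 8.700 ✓.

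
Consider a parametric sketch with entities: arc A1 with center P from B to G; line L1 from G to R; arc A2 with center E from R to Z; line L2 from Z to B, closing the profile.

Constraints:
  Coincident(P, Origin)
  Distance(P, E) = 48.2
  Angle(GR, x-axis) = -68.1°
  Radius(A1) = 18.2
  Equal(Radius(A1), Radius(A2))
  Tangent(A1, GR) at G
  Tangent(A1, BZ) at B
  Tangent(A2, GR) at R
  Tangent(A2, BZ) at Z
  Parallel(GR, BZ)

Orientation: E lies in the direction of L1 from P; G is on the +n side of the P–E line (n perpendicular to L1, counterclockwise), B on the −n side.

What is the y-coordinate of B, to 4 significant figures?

-6.788

The slot axis is L1's direction at -68.1°, so u = (cos -68.1°, sin -68.1°) = (0.3730, -0.9278) and n = (−sin -68.1°, cos -68.1°) = (0.9278, 0.3730). P is at the origin and E lies 48.2 along u from P, so E = 48.2·u = (17.98, -44.72). Tangency of A1 to both parallel lines with radius 18.2 puts G and B at P ± 18.2·n: G = (16.89, 6.788), B = (-16.89, -6.788). So B.y = -6.788.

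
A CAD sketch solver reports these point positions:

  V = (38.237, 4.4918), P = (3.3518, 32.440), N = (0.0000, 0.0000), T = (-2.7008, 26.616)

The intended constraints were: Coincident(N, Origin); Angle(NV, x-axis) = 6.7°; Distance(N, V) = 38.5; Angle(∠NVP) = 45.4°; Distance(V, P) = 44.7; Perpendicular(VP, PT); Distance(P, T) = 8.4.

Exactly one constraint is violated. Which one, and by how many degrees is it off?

Perpendicular(VP, PT) — off by 7.40°.

N = (0.00, 0.00) ✓; NV at 6.700° ✓; |NV| = 38.50 ✓; ∠NVP = 45.40° ✓; |VP| = 44.70 ✓; ∠(VP, PT) = 82.60° ✗; |PT| = 8.400 ✓.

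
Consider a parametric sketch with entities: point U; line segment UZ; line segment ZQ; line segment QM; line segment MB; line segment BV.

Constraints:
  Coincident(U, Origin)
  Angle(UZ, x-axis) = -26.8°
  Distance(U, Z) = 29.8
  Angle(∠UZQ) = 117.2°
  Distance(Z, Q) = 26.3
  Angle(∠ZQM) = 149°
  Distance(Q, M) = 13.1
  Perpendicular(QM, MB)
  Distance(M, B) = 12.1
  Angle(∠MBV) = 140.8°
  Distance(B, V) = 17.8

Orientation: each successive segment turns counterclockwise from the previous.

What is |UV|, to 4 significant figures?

28.37

U is at the origin; UZ runs at -26.8° with length 29.8, so Z = (26.60, -13.44). ∠UZQ = 117.2° gives ZQ at 36.00° from the x-axis; with |ZQ| = 26.3, Q = (47.88, 2.023). ∠ZQM = 149.0° gives QM at 67.00° from the x-axis; with |QM| = 13.1, M = (52.99, 14.08). The perpendicularity gives MB at right angles to QM, so MB runs at 157.0°; with |MB| = 12.1, B = (41.86, 18.81). ∠MBV = 140.8° gives BV at -163.8° from the x-axis; with |BV| = 17.8, V = (24.76, 13.84). Then |UV| = |V − U| = 28.37.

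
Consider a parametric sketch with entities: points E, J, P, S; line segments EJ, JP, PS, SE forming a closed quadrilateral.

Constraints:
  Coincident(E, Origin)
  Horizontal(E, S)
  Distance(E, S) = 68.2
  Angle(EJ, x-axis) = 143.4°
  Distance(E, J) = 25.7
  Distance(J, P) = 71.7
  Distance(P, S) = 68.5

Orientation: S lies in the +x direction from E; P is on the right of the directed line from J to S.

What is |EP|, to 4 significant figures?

48.74

E is at the origin; E and S share the same y with |ES| = 68.2 and S in +x, so S = (68.2, 0). EJ runs at 143.4° with |EJ| = 25.7, so J = (-20.63, 15.32). P is determined by |JP| = 71.7 and |PS| = 68.5 together: it lies at the intersection of circle(J, 71.7) and circle(S, 68.5). With |JS| = 90.14, the foot of the radical line on JS is 47.56 from J and the perpendicular offset is √(71.7² − 47.56²) = 53.66. Taking the right-of-JS solution: P = (17.12, -45.64).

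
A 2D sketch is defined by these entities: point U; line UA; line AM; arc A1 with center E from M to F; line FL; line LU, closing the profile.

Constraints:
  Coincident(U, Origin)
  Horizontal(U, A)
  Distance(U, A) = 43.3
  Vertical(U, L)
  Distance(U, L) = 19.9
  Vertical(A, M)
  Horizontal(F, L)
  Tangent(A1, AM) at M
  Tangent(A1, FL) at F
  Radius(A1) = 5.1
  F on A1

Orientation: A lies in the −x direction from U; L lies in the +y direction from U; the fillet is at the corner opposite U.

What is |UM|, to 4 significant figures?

45.76

U is at the origin; U and A share the same y with |UA| = 43.3 and A on the −x side, so A = (-43.30, 0.000). U and L share the same x with |UL| = 19.9 and L on the +y side, so L = (0.000, 19.90). The virtual corner opposite U is at (-43.30, 19.90). A1 meets AM tangentially, so EM is at right angles to AM and the tangent condition forces EF to be normal to FL, with radius 5.1, so the center E sits 5.1 in from both sides at E = (-38.20, 14.80). That places the tangent points at M = (-43.30, 14.80) on AM and F = (-38.20, 19.90) on FL. Then |UM| = |M − U| = 45.76.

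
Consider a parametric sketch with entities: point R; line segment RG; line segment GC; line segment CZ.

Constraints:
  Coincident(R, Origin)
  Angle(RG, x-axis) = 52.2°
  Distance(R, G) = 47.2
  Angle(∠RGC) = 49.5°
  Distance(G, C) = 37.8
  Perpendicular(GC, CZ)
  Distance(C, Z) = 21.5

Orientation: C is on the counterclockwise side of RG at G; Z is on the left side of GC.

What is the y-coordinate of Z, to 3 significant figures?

14.0

R is at the origin; RG runs at 52.2° with length 47.2, so G = 47.2·(cos 52.2°, sin 52.2°) = (28.9, 37.3). ∠RGC = 49.5°, so GC runs at 52.2° + (180° − 49.5°) = 183° from the x-axis; with |GC| = 37.8, C = G + 37.8·(cos 183°, sin 183°) = (-8.83, 35.5). GC is perpendicular to CZ; with |CZ| = 21.5 on the left of GC, Z = C + 21.5·(0.0471, -0.999) = (-7.82, 14.0). So Z.y = 14.0.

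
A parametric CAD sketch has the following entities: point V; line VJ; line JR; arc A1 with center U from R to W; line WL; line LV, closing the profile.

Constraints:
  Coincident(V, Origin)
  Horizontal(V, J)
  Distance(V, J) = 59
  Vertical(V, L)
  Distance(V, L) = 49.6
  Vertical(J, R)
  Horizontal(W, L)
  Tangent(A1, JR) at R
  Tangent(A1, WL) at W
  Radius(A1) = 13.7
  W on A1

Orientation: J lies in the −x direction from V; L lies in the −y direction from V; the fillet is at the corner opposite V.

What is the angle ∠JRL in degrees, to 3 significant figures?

103°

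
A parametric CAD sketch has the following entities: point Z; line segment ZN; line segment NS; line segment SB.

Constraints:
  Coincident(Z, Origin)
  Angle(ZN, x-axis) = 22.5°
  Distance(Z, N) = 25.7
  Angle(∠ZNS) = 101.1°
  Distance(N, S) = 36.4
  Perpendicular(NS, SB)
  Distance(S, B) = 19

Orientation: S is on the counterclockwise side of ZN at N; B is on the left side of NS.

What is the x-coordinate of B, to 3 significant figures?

-2.08

∠ZNS = 101.1°, so NS runs at 22.5° + (180° − 101.1°) = 101° from the x-axis; with |NS| = 36.4, S = N + 36.4·(cos 101°, sin 101°) = (16.5, 45.5). NS is perpendicular to SB; with |SB| = 19.0 on the left of NS, B = S + 19.0·(-0.980, -0.198) = (-2.08, 41.8). So B.x = -2.08.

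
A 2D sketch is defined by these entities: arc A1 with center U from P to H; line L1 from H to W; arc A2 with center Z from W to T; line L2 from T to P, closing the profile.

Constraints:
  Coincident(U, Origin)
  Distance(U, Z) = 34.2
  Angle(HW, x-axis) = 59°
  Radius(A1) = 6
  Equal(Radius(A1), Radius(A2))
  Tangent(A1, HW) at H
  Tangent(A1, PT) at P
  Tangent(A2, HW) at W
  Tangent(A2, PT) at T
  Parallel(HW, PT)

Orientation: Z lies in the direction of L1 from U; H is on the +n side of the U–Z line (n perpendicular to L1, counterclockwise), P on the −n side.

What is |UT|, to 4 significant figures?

34.72

The slot axis is L1's direction at 59.0°, so u = (cos 59.0°, sin 59.0°) = (0.5150, 0.8572) and n = (−sin 59.0°, cos 59.0°) = (-0.8572, 0.5150). U is at the origin and Z lies 34.2 along u from U, so Z = 34.2·u = (17.61, 29.32). Tangency of A1 to both parallel lines with radius 6.0 puts H and P at U ± 6.0·n: H = (-5.143, 3.090), P = (5.143, -3.090). Equal radii place W and T the same way about Z: W = Z + 6.0·n = (12.47, 32.41), T = Z − 6.0·n = (22.76, 26.22). Then |UT| = |T − U| = 34.72.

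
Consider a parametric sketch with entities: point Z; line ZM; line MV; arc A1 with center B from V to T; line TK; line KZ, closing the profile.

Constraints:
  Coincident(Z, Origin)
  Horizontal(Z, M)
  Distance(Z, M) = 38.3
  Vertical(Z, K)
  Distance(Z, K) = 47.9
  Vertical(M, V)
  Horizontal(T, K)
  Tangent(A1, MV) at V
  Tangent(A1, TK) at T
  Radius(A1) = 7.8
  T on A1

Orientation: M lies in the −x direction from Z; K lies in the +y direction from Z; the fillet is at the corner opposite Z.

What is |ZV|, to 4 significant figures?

55.45

Z is at the origin; ZM is horizontal with |ZM| = 38.3 and M on the −x side, so M = (-38.30, 0.000). ZK is vertical with |ZK| = 47.9 and K on the +y side, so K = (0.000, 47.90). The virtual corner opposite Z is at (-38.30, 47.90). The tangent condition forces BV to be normal to MV and the tangent condition forces BT to be normal to TK, with radius 7.8, so the center B sits 7.8 in from both sides at B = (-30.50, 40.10). That places the tangent points at V = (-38.30, 40.10) on MV and T = (-30.50, 47.90) on TK. Then |ZV| = |V − Z| = 55.45.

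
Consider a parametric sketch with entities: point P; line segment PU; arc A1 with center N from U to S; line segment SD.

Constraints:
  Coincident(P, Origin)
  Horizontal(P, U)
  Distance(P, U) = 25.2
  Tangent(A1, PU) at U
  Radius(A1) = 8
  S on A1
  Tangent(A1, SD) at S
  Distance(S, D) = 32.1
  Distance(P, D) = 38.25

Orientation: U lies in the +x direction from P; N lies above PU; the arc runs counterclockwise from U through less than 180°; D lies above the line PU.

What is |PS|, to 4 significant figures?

33.86

Checks: |PU| = 25.20 ✓; |NS| = 8.000 ✓; ∠(NS, SD) = 90.00° ✓; |SD| = 32.10 ✓; |PD| = 38.25 ✓.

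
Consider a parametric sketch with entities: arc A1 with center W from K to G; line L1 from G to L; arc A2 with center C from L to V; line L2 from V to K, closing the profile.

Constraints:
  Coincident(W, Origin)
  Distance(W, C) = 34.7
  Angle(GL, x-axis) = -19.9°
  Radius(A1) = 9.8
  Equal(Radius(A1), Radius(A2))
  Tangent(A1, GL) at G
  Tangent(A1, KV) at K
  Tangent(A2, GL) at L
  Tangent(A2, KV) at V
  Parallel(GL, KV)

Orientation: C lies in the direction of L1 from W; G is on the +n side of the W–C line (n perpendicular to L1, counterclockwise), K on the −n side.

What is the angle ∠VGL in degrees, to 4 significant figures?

29.46°

The slot axis is L1's direction at -19.9°, so u = (cos -19.9°, sin -19.9°) = (0.9403, -0.3404) and n = (−sin -19.9°, cos -19.9°) = (0.3404, 0.9403). W is at the origin and C lies 34.7 along u from W, so C = 34.7·u = (32.63, -11.81). Tangency of A1 to both parallel lines with radius 9.8 puts G and K at W ± 9.8·n: G = (3.336, 9.215), K = (-3.336, -9.215). Equal radii place L and V the same way about C: L = C + 9.8·n = (35.96, -2.596), V = C − 9.8·n = (29.29, -21.03). Then cos ∠VGL = GV·GL / (|GV||GL|), giving 29.46°.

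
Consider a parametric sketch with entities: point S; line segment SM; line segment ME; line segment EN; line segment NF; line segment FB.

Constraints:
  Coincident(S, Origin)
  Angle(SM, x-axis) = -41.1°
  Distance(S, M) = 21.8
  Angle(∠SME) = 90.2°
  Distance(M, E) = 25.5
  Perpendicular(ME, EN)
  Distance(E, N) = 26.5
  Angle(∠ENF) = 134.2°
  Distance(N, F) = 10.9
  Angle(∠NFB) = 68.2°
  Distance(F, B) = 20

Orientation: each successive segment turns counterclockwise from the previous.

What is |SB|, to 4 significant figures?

11.88

∠ENF = 134.2° gives NF at -175.5° from the x-axis; with |NF| = 10.9, F = (2.483, 21.46). ∠NFB = 68.2° gives FB at -63.70° from the x-axis; with |FB| = 20.0, B = (11.34, 3.532). Then |SB| = |B − S| = 11.88.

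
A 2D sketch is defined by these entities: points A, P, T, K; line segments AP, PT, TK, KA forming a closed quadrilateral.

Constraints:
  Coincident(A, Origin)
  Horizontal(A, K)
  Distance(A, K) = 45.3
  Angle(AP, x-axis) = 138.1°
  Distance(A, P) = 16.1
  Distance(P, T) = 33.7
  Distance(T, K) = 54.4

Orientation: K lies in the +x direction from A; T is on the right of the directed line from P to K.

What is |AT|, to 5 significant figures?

22.524

A is at the origin; A and K share the same y with |AK| = 45.3 and K in +x, so K = (45.3, 0). AP runs at 138.1° with |AP| = 16.1, so P = (-11.983, 10.752). T is determined by |PT| = 33.7 and |TK| = 54.4 together: it lies at the intersection of circle(P, 33.7) and circle(K, 54.4). With |PK| = 58.284, the foot of the radical line on PK is 13.497 from P and the perpendicular offset is √(33.7² − 13.497²) = 30.879. Taking the right-of-PK solution: T = (-4.4145, -22.087).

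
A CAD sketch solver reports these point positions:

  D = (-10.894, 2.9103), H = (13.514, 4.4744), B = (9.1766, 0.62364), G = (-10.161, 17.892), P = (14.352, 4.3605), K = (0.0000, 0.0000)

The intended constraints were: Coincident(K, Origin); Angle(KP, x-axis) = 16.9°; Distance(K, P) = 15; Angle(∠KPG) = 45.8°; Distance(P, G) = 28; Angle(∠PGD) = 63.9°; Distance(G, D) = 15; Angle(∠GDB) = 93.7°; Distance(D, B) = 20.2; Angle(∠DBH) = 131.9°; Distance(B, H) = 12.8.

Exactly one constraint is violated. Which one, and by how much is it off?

Distance(B, H) = 12.8 — off by 7.00.

K = (0.00, 0.00) ✓; KP at 16.90° ✓; |KP| = 15.00 ✓; ∠KPG = 45.80° ✓; |PG| = 28.00 ✓; ∠PGD = 63.90° ✓; |GD| = 15.00 ✓; ∠GDB = 93.70° ✓; |DB| = 20.20 ✓; ∠DBH = 131.9° ✓; |BH| = 5.800 ✗.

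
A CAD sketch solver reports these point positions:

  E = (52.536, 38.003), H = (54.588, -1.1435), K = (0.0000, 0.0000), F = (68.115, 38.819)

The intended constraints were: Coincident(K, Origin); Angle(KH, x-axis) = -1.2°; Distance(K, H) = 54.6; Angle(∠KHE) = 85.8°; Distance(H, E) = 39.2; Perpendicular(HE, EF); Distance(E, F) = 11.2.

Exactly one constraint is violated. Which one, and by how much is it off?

Distance(E, F) = 11.2 — off by 4.40.

K = (0.00, 0.00) ✓; KH at -1.200° ✓; |KH| = 54.60 ✓; ∠KHE = 85.80° ✓; |HE| = 39.20 ✓; ∠(HE, EF) = 90.00° ✓; |EF| = 15.60 ✗.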